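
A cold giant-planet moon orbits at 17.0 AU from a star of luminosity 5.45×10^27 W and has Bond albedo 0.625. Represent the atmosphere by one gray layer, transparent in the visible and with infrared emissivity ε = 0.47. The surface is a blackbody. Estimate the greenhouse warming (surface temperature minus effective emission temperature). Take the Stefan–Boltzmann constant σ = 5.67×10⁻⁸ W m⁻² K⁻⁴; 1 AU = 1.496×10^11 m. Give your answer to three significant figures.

d = 17.0 × 1.496×10^11 m = 2.543×10^12 m.
S = L/(4πd²) = 67.05 W m⁻².
Effective emission temperature (TOA balance): σT_e⁴ = S(1−α)/4 = 6.286 W m⁻² → T_e = 102.6 K.
Surface balance with a leaky layer gives σT_s⁴ = σT_e⁴·2/(2−ε), so T_s = T_e·[2/(2−0.47)]^(1/4) = 109.7 K.
T_s − T_e = 109.7 − 102.6 = 7.107 K.

7.11 K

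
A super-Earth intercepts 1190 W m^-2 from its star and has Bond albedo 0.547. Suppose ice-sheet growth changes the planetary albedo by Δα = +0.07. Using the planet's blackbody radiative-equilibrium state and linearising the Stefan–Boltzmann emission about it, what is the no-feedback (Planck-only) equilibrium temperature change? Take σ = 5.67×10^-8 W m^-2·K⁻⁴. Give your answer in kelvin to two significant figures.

The baseline emission temperature is T_e = 220.8 K.
The change in absorbed flux is Δ[S(1−α)/4] = −SΔα/4 = -20.83 W m^-2.
The Planck feedback parameter is 4σT_e³ = 2.441 W m^-2/K.
ΔT₀ = ΔF/λ_P = -20.83/2.441 = -8.53 K.

-8.5 kelvin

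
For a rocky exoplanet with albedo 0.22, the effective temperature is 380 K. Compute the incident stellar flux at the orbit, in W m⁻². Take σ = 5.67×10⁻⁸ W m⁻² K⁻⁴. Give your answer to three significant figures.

6060 W m⁻²

Invert the energy balance for S: S = 4σT⁴/(1−α).
The emitted flux is σT⁴ = 1182 W m⁻².
So S = 4×1182/(1−0.22) = 6063 W m⁻².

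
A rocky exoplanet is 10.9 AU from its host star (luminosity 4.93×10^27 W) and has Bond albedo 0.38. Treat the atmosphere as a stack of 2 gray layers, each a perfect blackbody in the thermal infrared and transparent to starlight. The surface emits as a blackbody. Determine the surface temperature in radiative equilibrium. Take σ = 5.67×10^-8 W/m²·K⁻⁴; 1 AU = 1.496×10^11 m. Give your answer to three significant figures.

d = 10.9 × 1.496×10^11 m = 1.631×10^12 m.
Flux at the orbit: S = L/(4πd²) = 4.93×10^27/(4π·(1.63×10^12)²) = 147.5 W/m².
OLR = S(1−α)/4 = 22.87 W/m²; the top layer radiates at T_e = 141.7 K.
With N = 2 opaque layers, T_s = (N+1)^(1/4)·T_e = 3^(1/4)·141.7 = 186.5 K.

187 kelvin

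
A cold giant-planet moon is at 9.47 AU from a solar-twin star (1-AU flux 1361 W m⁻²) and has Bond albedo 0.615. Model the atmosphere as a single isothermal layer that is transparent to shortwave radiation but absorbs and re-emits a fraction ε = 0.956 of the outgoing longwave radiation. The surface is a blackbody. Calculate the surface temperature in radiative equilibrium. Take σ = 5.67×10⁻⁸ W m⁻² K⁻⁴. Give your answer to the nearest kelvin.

84 K

Irradiance scales as 1/d², so S = 1361 W m⁻² × (1/9.47)² = 15.18 W m⁻².
The planet radiates to space at T_e = [S(1−α)/(4σ)]^(1/4) = 71.24 K.
For a single slab of emissivity ε, T_s⁴ = 2T_e⁴/(2−ε); thus T_s = 71.24·(1.916)^(1/4) = 83.82 K.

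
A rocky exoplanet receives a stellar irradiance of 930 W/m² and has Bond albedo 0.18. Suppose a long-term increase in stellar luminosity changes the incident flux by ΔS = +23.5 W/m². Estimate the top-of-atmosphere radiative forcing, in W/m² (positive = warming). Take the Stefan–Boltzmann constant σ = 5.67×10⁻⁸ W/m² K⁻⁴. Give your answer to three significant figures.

4.82 W/m²

ΔF = Δ[S(1−α)]/4 = (1−0.18)·+23.5/4 = 4.818 W/m².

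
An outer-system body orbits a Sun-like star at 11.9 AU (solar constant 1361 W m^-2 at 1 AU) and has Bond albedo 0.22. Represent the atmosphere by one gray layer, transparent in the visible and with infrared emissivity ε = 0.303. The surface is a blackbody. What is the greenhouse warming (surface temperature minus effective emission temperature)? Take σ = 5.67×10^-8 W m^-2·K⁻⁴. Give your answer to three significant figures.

3.18 K

Irradiance scales as 1/d², so S = 1361 W m^-2 × (1/11.9)² = 9.611 W m^-2.
The planet radiates to space at T_e = [S(1−α)/(4σ)]^(1/4) = 75.82 K.
The surface balance (absorbed SW + ε·downward IR = σT_s⁴) with T_a⁴ = T_s⁴/2 reduces to T_s = T_e·[2/(2−ε)]^¼ = 79.00 K.
T_s − T_e = 79.00 − 75.82 = 3.179 K.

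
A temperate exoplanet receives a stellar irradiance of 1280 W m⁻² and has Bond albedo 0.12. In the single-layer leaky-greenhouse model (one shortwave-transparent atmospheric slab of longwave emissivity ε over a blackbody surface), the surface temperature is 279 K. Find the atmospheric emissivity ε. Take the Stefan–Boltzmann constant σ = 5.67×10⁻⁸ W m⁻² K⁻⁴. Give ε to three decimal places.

First, T_e = [1280·(1−0.12)/(4σ)]^(1/4) = 265.5 K.
Inverting T_s⁴ = 2T_e⁴/(2−ε): (T_e/T_s)⁴ = 0.8197, so ε = 2(1 − 0.8197) = 0.3607.

0.361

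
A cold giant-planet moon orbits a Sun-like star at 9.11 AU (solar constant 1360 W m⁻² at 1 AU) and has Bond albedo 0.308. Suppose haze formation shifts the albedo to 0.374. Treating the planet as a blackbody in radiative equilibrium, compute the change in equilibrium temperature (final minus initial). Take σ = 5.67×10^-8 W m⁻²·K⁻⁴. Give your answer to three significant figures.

-2.08 K

By the inverse-square law, S = 1360/9.11² = 16.39 W m⁻².
Initial: T₁ = [S(1−0.308)/(4σ)]^(1/4) = 84.09 K.
Final:   T₂ = [S(1−0.374)/(4σ)]^(1/4) = 82.01 K.
Change: 82.01 − 84.09 = -2.081 K.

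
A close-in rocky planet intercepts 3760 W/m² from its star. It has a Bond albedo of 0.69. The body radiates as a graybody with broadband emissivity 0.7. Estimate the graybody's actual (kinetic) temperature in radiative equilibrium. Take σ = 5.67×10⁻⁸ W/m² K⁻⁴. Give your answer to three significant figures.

Absorbed flux (global mean): S(1−α)/4 = 3760·0.31/4 = 291.4 W/m².
Equating to εσT⁴ with ε = 0.7: T = (291.4/0.7σ)^(1/4) = 292.7 K.

293 kelvin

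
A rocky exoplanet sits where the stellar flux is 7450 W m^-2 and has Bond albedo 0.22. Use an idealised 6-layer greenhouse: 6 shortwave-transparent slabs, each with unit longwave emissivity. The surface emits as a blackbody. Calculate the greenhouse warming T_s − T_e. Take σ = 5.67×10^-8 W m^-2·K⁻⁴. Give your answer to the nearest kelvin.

Top-of-atmosphere balance: σT_e⁴ = S(1−α)/4 = 1453 W m^-2 → T_e = 400.1 K.
T_s = (N+1)^(1/4)·T_e = 650.8 K.
So the greenhouse effect raises the surface by 650.8 − 400.1 = 250.7 K.

251 K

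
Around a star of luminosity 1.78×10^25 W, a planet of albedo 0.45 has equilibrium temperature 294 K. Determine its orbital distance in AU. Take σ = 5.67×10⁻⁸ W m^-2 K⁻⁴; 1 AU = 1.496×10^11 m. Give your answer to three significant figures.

Required flux: S = 4σT⁴/(1−α) = 3081 W m^-2.
From L = 4πd²S, d = √(1.78×10^25/(4π·3081)) = 2.144×10^10 m = 0.1433 AU.

0.143 AU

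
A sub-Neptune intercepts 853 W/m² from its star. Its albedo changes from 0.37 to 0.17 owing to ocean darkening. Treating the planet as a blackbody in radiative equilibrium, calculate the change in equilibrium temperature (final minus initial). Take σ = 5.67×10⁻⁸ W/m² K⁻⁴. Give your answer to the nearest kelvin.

Before: T₁ = [853.0·0.63/(4σ)]^(1/4) = 220.6 K.
After:  T₂ = [853.0·0.83/(4σ)]^(1/4) = 236.4 K.
ΔT = T₂ − T₁ = 15.74 K.

16 K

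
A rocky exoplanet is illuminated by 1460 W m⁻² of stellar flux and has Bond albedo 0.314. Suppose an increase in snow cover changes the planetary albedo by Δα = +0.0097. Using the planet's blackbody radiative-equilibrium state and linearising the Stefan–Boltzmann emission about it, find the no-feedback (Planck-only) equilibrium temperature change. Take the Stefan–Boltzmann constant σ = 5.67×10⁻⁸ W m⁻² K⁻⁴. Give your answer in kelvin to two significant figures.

-0.91 K

Unperturbed T_e = [1460·(1−0.314)/(4σ)]^¼ = 257.8 K.
The change in absorbed flux is Δ[S(1−α)/4] = −SΔα/4 = -3.541 W m⁻².
The Planck feedback parameter is 4σT_e³ = 3.885 W m⁻²/K.
So ΔT₀ = -3.541/3.885 = -0.911 K.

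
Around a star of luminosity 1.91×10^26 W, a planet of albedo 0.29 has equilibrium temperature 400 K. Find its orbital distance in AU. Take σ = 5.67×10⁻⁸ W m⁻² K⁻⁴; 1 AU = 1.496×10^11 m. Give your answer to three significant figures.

The flux needed for this T is 4σT⁴/(1−0.29) = 8178 W m⁻².
From L = 4πd²S, d = √(1.91×10^26/(4π·8178)) = 4.311×10^10 m = 0.2882 AU.

0.288 AU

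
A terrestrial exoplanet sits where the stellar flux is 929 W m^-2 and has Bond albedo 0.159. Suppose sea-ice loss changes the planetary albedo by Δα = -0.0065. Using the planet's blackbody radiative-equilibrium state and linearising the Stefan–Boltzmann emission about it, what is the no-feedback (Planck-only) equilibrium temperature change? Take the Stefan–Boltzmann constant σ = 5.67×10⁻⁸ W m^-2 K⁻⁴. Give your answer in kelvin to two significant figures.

0.47 kelvin

Reference equilibrium: T_e = [S(1−α)/(4σ)]^(1/4) = 242.3 K.
The change in absorbed flux is Δ[S(1−α)/4] = −SΔα/4 = 1.510 W m^-2.
Linearising σT⁴ gives d(σT⁴)/dT = 4σT_e³ = 3.225 W m^-2 per K.
ΔT₀ = ΔF/λ_P = 1.510/3.225 = 0.468 K.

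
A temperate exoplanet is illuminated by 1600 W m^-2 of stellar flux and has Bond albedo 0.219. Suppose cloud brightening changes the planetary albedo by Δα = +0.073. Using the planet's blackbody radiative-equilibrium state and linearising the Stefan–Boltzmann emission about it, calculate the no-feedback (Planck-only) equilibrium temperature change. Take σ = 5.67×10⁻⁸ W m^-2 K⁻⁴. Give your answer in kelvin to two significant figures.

-6.4 K

Unperturbed T_e = [1600·(1−0.219)/(4σ)]^¼ = 272.4 K.
TOA radiative forcing: ΔF = −S·Δα/4 = −1600·(+0.073)/4 = -29.20 W m^-2.
The Planck feedback parameter is 4σT_e³ = 4.587 W m^-2/K.
ΔT₀ = ΔF/λ_P = -29.20/4.587 = -6.37 K.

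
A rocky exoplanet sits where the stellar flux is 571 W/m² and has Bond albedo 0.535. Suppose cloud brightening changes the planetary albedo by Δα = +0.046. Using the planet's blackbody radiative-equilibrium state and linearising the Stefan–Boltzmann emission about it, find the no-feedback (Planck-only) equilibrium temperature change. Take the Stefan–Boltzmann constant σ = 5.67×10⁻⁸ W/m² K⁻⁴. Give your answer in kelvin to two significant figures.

The baseline emission temperature is T_e = 185.0 K.
ΔF = −(S/4)Δα = −(571.0/4)×(+0.046) = -6.566 W/m².
Planck response: λ_P = 4σT_e³ = 4·5.67×10⁻⁸·(185.0)³ = 1.435 W/m²/K.
Hence the no-feedback warming is ΔF/(4σT_e³) = -4.57 K.

-4.6 K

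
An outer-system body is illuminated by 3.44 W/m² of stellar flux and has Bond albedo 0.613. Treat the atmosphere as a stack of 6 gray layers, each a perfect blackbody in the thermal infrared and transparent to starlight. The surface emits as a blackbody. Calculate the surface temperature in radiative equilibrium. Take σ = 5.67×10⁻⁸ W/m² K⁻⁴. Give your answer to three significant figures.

80.1 kelvin

Top-of-atmosphere balance: σT_e⁴ = S(1−α)/4 = 0.3328 W/m² → T_e = 49.22 K.
For an N-layer opaque stack, T_s⁴ = (N+1)T_e⁴, hence T_s = (7)^(1/4)×49.22 K = 80.06 K.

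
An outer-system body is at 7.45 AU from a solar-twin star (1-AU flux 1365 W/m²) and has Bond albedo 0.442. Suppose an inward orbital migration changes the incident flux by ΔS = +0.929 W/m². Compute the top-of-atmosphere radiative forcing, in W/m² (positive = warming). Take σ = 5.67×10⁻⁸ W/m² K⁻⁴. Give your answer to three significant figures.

0.130 W/m²

Flux at the orbit: S = 1365/(7.45)² = 24.59 W/m².
ΔF = Δ[S(1−α)]/4 = (1−0.442)·+0.929/4 = 0.1296 W/m².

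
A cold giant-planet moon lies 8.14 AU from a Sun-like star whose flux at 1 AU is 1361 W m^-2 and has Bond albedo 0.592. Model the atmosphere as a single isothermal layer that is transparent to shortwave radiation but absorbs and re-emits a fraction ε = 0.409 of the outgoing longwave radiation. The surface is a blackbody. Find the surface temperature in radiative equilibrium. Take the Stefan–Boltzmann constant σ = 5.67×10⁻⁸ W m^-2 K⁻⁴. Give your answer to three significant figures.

Flux at the orbit: S = 1361/(8.14)² = 20.54 W m^-2.
Effective emission temperature (TOA balance): σT_e⁴ = S(1−α)/4 = 2.095 W m^-2 → T_e = 77.97 K.
The surface balance (absorbed SW + ε·downward IR = σT_s⁴) with T_a⁴ = T_s⁴/2 reduces to T_s = T_e·[2/(2−ε)]^¼ = 82.56 K.

82.6 K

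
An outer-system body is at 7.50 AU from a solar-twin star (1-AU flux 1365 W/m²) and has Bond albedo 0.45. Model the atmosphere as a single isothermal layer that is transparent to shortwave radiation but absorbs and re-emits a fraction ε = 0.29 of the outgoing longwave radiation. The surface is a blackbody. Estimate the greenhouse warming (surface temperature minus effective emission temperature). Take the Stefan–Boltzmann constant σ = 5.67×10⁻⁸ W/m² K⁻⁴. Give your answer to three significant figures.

Irradiance scales as 1/d², so S = 1365 W/m² × (1/7.50)² = 24.27 W/m².
Effective emission temperature (TOA balance): σT_e⁴ = S(1−α)/4 = 3.337 W/m² → T_e = 87.59 K.
The surface balance (absorbed SW + ε·downward IR = σT_s⁴) with T_a⁴ = T_s⁴/2 reduces to T_s = T_e·[2/(2−ε)]^¼ = 91.08 K.
The atmosphere warms the surface by 3.498 K.

3.50 K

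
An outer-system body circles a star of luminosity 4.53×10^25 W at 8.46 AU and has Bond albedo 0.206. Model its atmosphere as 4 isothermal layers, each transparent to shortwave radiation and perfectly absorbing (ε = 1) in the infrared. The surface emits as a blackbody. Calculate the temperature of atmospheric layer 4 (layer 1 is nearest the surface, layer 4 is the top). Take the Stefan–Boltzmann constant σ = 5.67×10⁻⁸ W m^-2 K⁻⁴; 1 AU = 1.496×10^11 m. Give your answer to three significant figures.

53.0 K

d = 8.46 × 1.496×10^11 m = 1.266×10^12 m.
Flux at the orbit: S = L/(4πd²) = 4.53×10^25/(4π·(1.27×10^12)²) = 2.251 W m^-2.
Top-of-atmosphere balance: σT_e⁴ = S(1−α)/4 = 0.4467 W m^-2 → T_e = 52.98 K.
Each opaque layer satisfies 2T_j⁴ = T_{j−1}⁴ + T_{j+1}⁴, giving T_k⁴ = (N+1−k)T_e⁴.
T_4 = (1)^(1/4)·52.98 = 52.98 K.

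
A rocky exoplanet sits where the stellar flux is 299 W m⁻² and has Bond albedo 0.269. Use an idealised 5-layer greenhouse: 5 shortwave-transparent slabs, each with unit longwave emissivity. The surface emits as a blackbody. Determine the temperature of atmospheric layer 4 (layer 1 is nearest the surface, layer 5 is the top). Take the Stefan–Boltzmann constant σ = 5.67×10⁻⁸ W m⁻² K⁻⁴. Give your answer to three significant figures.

210 K

OLR = S(1−α)/4 = 54.64 W m⁻²; the top layer radiates at T_e = 176.2 K.
Each opaque layer satisfies 2T_j⁴ = T_{j−1}⁴ + T_{j+1}⁴, giving T_k⁴ = (N+1−k)T_e⁴.
With k = 4: T_4 = (5+1−4)^¼·176.2 K = 209.5 K.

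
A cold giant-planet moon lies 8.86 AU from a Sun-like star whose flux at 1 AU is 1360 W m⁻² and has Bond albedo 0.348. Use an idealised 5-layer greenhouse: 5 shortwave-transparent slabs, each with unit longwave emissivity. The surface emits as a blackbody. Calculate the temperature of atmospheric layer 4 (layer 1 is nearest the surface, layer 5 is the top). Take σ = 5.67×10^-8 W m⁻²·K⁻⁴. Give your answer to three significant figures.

99.9 K

By the inverse-square law, S = 1360/8.86² = 17.32 W m⁻².
OLR = S(1−α)/4 = 2.824 W m⁻²; the top layer radiates at T_e = 84.01 K.
Each opaque layer satisfies 2T_j⁴ = T_{j−1}⁴ + T_{j+1}⁴, giving T_k⁴ = (N+1−k)T_e⁴.
T_4 = (2)^(1/4)·84.01 = 99.90 K.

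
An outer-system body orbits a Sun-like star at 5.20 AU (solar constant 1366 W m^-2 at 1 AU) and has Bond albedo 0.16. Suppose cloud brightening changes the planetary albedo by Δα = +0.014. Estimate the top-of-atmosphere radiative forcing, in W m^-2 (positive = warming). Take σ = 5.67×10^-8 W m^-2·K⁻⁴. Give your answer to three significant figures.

-0.177 W m^-2

Flux at the orbit: S = 1366/(5.20)² = 50.52 W m^-2.
The change in absorbed flux is Δ[S(1−α)/4] = −SΔα/4 = -0.1768 W m^-2.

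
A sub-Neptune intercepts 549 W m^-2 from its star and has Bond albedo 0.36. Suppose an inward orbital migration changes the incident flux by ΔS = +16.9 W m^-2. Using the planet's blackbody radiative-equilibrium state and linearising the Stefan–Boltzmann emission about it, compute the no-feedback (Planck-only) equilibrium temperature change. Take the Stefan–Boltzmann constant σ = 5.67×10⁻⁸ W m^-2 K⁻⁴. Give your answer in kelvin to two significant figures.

Unperturbed T_e = [549.0·(1−0.36)/(4σ)]^¼ = 198.4 K.
Only a fraction (1−α) is absorbed and it's spread over 4πR², so ΔF = (1−α)ΔS/4 = 2.704 W m^-2.
Planck response: λ_P = 4σT_e³ = 4·5.67×10⁻⁸·(198.4)³ = 1.771 W m^-2/K.
Hence the no-feedback warming is ΔF/(4σT_e³) = 1.53 K.

1.5 K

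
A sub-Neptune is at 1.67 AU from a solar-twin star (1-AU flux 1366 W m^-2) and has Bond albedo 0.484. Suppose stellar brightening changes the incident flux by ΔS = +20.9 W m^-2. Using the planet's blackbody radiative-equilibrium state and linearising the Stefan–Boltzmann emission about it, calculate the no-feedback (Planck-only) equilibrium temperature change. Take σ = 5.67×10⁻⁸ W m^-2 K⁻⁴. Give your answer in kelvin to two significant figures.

1.9 K

Irradiance scales as 1/d², so S = 1366 W m^-2 × (1/1.67)² = 489.8 W m^-2.
Unperturbed T_e = [489.8·(1−0.484)/(4σ)]^¼ = 182.7 K.
ΔF = Δ[S(1−α)]/4 = (1−0.484)·+20.9/4 = 2.696 W m^-2.
The Planck feedback parameter is 4σT_e³ = 1.383 W m^-2/K.
So ΔT₀ = 2.696/1.383 = 1.95 K.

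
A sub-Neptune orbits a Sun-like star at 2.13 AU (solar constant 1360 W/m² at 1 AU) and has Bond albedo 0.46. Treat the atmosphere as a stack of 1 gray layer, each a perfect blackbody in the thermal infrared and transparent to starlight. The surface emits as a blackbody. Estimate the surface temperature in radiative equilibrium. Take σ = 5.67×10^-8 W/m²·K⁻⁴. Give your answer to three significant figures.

Irradiance scales as 1/d², so S = 1360 W/m² × (1/2.13)² = 299.8 W/m².
Top-of-atmosphere balance: σT_e⁴ = S(1−α)/4 = 40.47 W/m² → T_e = 163.4 K.
With N = 1 opaque layers, T_s = (N+1)^(1/4)·T_e = 2^(1/4)·163.4 = 194.4 K.

194 kelvin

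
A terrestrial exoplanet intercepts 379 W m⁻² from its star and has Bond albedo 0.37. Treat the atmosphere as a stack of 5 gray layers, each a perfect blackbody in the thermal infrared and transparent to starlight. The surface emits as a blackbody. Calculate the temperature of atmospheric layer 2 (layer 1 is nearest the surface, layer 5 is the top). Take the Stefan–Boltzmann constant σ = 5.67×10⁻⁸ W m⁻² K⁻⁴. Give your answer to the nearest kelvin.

The effective emission temperature is T_e = [S(1−α)/(4σ)]^¼ = 180.1 K.
Each opaque layer satisfies 2T_j⁴ = T_{j−1}⁴ + T_{j+1}⁴, giving T_k⁴ = (N+1−k)T_e⁴.
T_2 = (4)^(1/4)·180.1 = 254.7 K.

255 kelvin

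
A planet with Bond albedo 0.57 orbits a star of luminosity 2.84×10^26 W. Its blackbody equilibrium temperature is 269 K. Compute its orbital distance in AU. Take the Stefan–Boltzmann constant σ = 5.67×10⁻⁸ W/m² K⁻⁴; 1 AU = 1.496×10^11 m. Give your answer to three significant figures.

Energy balance gives S = 4σT⁴/(1−α) = 2762 W/m².
S = L/(4πd²) → d = √(L/4πS) = √(2.84×10^26/(4π·2762)) = 9.046×10^10 m = 0.6047 AU.

0.605 AU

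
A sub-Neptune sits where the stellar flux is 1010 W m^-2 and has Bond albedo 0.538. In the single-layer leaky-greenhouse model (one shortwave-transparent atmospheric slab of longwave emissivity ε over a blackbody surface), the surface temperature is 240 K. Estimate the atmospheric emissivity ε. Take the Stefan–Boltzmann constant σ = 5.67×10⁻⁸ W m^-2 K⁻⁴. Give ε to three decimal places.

TOA balance gives T_e = 213.0 K.
T_s⁴ = T_e⁴·2/(2−ε) → ε = 2 − 2(T_e/T_s)⁴ = 2 − 2·(213.0/240)⁴ = 0.7598.

0.760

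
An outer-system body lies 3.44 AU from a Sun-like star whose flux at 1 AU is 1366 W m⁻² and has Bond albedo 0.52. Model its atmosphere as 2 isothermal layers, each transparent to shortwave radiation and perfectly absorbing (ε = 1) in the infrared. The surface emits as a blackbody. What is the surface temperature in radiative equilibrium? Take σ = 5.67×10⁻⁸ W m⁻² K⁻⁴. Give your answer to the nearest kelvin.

165 K

Irradiance scales as 1/d², so S = 1366 W m⁻² × (1/3.44)² = 115.4 W m⁻².
OLR = S(1−α)/4 = 13.85 W m⁻²; the top layer radiates at T_e = 125.0 K.
With N = 2 opaque layers, T_s = (N+1)^(1/4)·T_e = 3^(1/4)·125.0 = 164.5 K.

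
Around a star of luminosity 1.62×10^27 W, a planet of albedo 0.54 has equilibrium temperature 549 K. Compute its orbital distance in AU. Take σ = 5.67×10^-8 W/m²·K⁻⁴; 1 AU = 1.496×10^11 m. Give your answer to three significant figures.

0.359 AU

Energy balance gives S = 4σT⁴/(1−α) = 44790 W/m².
Then d = [L/(4πS)]^(1/2) = 5.365×10^10 m, i.e. 0.3586 AU.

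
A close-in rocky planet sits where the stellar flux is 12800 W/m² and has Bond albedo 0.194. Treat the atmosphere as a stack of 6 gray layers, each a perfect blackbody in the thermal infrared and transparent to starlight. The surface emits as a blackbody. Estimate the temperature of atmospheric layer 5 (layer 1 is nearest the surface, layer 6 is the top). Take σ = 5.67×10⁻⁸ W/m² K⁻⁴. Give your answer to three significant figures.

549 kelvin

Top-of-atmosphere balance: σT_e⁴ = S(1−α)/4 = 2579 W/m² → T_e = 461.8 K.
In the N-layer model, layer k (counted from the surface) has T_k = (N+1−k)^(1/4)·T_e.
T_5 = (2)^(1/4)·461.8 = 549.2 K.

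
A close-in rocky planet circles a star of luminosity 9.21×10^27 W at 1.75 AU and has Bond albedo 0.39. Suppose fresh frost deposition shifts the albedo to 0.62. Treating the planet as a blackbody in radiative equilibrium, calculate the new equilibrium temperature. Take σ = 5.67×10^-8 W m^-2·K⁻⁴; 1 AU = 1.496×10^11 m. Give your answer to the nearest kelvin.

Orbital distance: d = 1.75 AU = 2.618×10^11 m.
S = L/(4πd²) = 10690 W m^-2.
New equilibrium: T₂ = [(1−0.62)·10690/(4σ)]^(1/4) = 365.9 K.

366 kelvin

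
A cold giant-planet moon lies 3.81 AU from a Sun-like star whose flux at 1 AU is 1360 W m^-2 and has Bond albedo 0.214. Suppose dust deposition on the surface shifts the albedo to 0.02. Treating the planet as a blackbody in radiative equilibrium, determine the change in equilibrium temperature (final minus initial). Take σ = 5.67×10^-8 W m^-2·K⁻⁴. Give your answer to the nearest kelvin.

8 K

By the inverse-square law, S = 1360/3.81² = 93.69 W m^-2.
Before: T₁ = [93.69·0.786/(4σ)]^(1/4) = 134.2 K.
Final:   T₂ = [S(1−0.02)/(4σ)]^(1/4) = 141.8 K.
Change: 141.8 − 134.2 = 7.611 K.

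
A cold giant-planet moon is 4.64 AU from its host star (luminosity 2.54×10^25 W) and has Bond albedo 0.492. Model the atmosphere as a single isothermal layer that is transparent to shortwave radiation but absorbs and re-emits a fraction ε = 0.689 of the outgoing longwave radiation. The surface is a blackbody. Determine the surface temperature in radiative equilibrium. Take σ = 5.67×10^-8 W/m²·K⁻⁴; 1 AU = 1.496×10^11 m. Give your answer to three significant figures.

Orbital distance: d = 4.64 AU = 6.941×10^11 m.
Flux at the orbit: S = L/(4πd²) = 2.54×10^25/(4π·(6.94×10^11)²) = 4.195 W/m².
At the top of the atmosphere, σT_e⁴ = S(1−α)/4 = 0.5328 W/m², giving T_e = 55.37 K.
Surface balance with a leaky layer gives σT_s⁴ = σT_e⁴·2/(2−ε), so T_s = T_e·[2/(2−0.689)]^(1/4) = 61.53 K.

61.5 kelvin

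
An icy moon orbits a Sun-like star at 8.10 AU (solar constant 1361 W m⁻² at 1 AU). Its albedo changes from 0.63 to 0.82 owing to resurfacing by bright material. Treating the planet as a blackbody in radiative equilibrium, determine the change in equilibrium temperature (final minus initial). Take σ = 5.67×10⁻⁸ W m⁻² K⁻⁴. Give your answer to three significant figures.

Irradiance scales as 1/d², so S = 1361 W m⁻² × (1/8.10)² = 20.74 W m⁻².
With α = 0.63, T₁ = 76.27 K.
With α = 0.82, T₂ = 63.70 K.
Change: 63.70 − 76.27 = -12.57 K.

-12.6 kelvin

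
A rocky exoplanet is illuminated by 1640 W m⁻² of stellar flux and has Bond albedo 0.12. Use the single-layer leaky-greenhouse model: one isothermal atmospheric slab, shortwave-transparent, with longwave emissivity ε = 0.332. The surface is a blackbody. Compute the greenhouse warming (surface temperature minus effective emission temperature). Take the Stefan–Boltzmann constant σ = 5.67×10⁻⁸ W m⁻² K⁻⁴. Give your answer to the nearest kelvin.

13 K

Effective emission temperature (TOA balance): σT_e⁴ = S(1−α)/4 = 360.8 W m⁻² → T_e = 282.4 K.
Surface balance with a leaky layer gives σT_s⁴ = σT_e⁴·2/(2−ε), so T_s = T_e·[2/(2−0.332)]^(1/4) = 295.5 K.
T_s − T_e = 295.5 − 282.4 = 13.11 K.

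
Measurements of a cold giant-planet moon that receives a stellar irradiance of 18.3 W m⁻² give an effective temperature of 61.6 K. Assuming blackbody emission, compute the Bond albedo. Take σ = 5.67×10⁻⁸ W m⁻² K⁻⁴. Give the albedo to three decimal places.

Rearranging the radiative balance, α = 1 − 4σT⁴/S.
σT⁴ = 0.8164 W m⁻², so 4σT⁴ = 3.266 W m⁻².
Hence α = 1 − 3.266/18.30 = 0.8216.

0.822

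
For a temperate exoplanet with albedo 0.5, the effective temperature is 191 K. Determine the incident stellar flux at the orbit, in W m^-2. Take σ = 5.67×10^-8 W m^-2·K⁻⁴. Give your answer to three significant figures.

604 W m^-2

Invert the energy balance for S: S = 4σT⁴/(1−α).
The emitted flux is σT⁴ = 75.46 W m^-2.
S = 4·75.46/0.5 = 603.7 W m^-2.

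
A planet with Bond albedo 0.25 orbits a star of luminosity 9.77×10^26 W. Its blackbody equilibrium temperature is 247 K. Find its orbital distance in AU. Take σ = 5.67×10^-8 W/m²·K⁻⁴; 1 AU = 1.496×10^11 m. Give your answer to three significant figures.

Energy balance gives S = 4σT⁴/(1−α) = 1126 W/m².
From L = 4πd²S, d = √(9.77×10^26/(4π·1126)) = 2.628×10^11 m = 1.757 AU.

1.76 AU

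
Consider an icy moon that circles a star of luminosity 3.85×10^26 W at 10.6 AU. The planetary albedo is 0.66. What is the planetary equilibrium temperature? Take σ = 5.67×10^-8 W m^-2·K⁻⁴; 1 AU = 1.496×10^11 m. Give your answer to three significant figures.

Orbital distance: d = 10.6 AU = 1.586×10^12 m.
Spreading L over a sphere of radius d: S = 3.85×10^26/(4π·1.59×10^12²) = 12.18 W m^-2.
Averaging over the sphere, the absorbed flux is S(1−α)/4 = 1.036 W m^-2.
Set σT⁴ = 1.036 → T = (1.036/σ)^(1/4) = 65.37 K.

65.4 kelvin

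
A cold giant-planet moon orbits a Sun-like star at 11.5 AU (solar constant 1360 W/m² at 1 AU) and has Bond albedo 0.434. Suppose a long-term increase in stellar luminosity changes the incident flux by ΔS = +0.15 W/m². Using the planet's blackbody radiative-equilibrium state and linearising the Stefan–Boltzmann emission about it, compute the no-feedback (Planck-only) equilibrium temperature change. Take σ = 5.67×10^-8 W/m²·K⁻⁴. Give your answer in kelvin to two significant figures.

0.26 kelvin

Flux at the orbit: S = 1360/(11.5)² = 10.28 W/m².
Unperturbed T_e = [10.28·(1−0.434)/(4σ)]^¼ = 71.18 K.
Only a fraction (1−α) is absorbed and it's spread over 4πR², so ΔF = (1−α)ΔS/4 = 0.02123 W/m².
Planck response: λ_P = 4σT_e³ = 4·5.67×10⁻⁸·(71.18)³ = 0.08178 W/m²/K.
Hence the no-feedback warming is ΔF/(4σT_e³) = 0.260 K.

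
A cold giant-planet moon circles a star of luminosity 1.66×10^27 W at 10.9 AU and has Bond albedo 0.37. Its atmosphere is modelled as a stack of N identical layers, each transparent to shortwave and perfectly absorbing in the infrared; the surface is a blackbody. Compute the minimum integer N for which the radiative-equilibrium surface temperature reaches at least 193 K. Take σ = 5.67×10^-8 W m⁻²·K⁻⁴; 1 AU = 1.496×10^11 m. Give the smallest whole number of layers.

10

d = 10.9 × 1.496×10^11 m = 1.631×10^12 m.
Flux at the orbit: S = L/(4πd²) = 1.66×10^27/(4π·(1.63×10^12)²) = 49.68 W m⁻².
OLR = S(1−α)/4 = 7.825 W m⁻²; the top layer radiates at T_e = 108.4 K.
T_s = (N+1)^(1/4)·T_e ≥ 193 K requires N+1 ≥ (T_s/T_e)⁴ = (193/108.4)⁴ = 10.054.
The minimum whole number is N = 10.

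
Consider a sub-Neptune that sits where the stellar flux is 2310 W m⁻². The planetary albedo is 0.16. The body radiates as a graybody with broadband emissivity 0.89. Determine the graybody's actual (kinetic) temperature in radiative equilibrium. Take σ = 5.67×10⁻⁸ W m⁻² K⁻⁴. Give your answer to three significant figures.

The planet absorbs (1−α)S over its disc πR² and re-emits over 4πR², so the mean absorbed flux is (1−0.16)·2310/4 = 485.1 W m⁻².
Radiative balance εσT⁴ = 485.1 gives T = [485.1/(0.89·σ)]^(1/4) = 313.1 K.

313 K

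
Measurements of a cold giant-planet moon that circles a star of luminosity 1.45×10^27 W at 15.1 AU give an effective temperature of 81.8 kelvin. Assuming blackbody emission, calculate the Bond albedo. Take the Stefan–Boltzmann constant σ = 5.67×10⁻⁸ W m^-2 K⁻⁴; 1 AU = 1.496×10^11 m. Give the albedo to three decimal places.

Orbital distance: d = 15.1 AU = 2.259×10^12 m.
Spreading L over a sphere of radius d: S = 1.45×10^27/(4π·2.26×10^12²) = 22.61 W m^-2.
Energy balance: S(1−α)/4 = σT⁴, so 1−α = 4σT⁴/S.
σT⁴ = 2.539 W m^-2, so 4σT⁴ = 10.15 W m^-2.
Hence α = 1 − 10.15/22.61 = 0.5509.

0.551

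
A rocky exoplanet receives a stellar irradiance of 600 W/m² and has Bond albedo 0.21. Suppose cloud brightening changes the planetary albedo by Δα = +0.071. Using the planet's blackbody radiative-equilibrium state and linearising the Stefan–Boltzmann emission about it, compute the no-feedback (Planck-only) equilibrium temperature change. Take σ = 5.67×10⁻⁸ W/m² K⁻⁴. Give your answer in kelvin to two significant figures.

Reference equilibrium: T_e = [S(1−α)/(4σ)]^(1/4) = 213.8 K.
TOA radiative forcing: ΔF = −S·Δα/4 = −600.0·(+0.071)/4 = -10.65 W/m².
The Planck feedback parameter is 4σT_e³ = 2.217 W/m²/K.
ΔT₀ = ΔF/λ_P = -10.65/2.217 = -4.80 K.

-4.8 K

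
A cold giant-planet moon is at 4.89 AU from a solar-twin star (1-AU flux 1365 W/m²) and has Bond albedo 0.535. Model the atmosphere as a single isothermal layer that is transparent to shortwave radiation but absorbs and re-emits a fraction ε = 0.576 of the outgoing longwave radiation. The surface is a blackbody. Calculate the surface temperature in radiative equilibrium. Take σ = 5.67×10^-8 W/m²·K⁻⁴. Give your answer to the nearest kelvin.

113 K

By the inverse-square law, S = 1365/4.89² = 57.08 W/m².
At the top of the atmosphere, σT_e⁴ = S(1−α)/4 = 6.636 W/m², giving T_e = 104.0 K.
The surface balance (absorbed SW + ε·downward IR = σT_s⁴) with T_a⁴ = T_s⁴/2 reduces to T_s = T_e·[2/(2−ε)]^¼ = 113.2 K.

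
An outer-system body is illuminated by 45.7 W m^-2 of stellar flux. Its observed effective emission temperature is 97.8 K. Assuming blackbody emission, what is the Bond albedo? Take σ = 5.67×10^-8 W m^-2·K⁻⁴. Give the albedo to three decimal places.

Rearranging the radiative balance, α = 1 − 4σT⁴/S.
4σT⁴ = 4·5.67×10⁻⁸·(97.8)⁴ = 20.75 W m^-2.
1−α = 20.75/45.70 = 0.4540, so α = 0.5460.

0.546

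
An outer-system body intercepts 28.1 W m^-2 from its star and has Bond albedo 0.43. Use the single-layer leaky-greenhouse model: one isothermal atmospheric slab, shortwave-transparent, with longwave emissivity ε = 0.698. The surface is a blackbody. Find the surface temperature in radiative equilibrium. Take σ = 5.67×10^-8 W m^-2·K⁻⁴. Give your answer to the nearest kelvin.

At the top of the atmosphere, σT_e⁴ = S(1−α)/4 = 4.004 W m^-2, giving T_e = 91.67 K.
The surface balance (absorbed SW + ε·downward IR = σT_s⁴) with T_a⁴ = T_s⁴/2 reduces to T_s = T_e·[2/(2−ε)]^¼ = 102.1 K.

102 K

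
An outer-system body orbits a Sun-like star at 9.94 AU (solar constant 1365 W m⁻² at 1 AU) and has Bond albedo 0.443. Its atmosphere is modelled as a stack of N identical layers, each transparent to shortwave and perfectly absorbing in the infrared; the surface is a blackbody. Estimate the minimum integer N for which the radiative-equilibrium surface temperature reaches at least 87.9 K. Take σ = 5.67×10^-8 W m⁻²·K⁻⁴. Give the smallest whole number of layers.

1

Irradiance scales as 1/d², so S = 1365 W m⁻² × (1/9.94)² = 13.82 W m⁻².
OLR = S(1−α)/4 = 1.924 W m⁻²; the top layer radiates at T_e = 76.32 K.
Need (N+1)T_e⁴ ≥ T_s⁴, i.e. N+1 ≥ (87.9/76.32)⁴ = 1.759.
Rounding up, N = 1.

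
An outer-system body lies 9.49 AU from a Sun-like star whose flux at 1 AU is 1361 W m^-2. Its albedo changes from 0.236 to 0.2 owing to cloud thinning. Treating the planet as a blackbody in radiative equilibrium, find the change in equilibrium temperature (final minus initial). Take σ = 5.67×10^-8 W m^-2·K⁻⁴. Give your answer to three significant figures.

By the inverse-square law, S = 1361/9.49² = 15.11 W m^-2.
Before: T₁ = [15.11·0.764/(4σ)]^(1/4) = 84.47 K.
After:  T₂ = [15.11·0.8/(4σ)]^(1/4) = 85.45 K.
Change: 85.45 − 84.47 = 0.9779 K.

0.978 K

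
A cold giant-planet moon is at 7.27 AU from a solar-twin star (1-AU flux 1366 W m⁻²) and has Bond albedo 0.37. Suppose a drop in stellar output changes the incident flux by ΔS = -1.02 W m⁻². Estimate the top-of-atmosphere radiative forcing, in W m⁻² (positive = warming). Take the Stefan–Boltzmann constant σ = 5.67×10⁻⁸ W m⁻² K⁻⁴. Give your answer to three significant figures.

Flux at the orbit: S = 1366/(7.27)² = 25.85 W m⁻².
TOA radiative forcing: ΔF = (1−α)ΔS/4 = 0.63·(-1.02)/4 = -0.1607 W m⁻².

-0.161 W m⁻²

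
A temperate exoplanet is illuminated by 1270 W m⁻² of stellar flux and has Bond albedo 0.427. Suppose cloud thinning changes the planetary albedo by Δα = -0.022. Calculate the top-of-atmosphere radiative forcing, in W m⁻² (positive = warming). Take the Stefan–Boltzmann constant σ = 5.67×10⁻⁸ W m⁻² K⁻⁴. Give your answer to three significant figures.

6.98 W m⁻²

TOA radiative forcing: ΔF = −S·Δα/4 = −1270·(-0.022)/4 = 6.985 W m⁻².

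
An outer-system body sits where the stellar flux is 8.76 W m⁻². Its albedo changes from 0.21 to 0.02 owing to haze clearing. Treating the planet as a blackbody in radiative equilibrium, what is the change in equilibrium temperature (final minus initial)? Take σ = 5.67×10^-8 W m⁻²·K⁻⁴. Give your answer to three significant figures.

4.11 K

Before: T₁ = [8.760·0.79/(4σ)]^(1/4) = 74.32 K.
After:  T₂ = [8.760·0.98/(4σ)]^(1/4) = 78.44 K.
Change: 78.44 − 74.32 = 4.114 K.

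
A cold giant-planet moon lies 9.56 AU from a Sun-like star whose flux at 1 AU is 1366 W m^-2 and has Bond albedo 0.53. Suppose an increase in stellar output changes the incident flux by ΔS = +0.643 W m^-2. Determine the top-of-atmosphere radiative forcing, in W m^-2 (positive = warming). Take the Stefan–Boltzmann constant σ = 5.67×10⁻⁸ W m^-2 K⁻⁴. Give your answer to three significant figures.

By the inverse-square law, S = 1366/9.56² = 14.95 W m^-2.
Only a fraction (1−α) is absorbed and it's spread over 4πR², so ΔF = (1−α)ΔS/4 = 0.07555 W m^-2.

0.0756 W m^-2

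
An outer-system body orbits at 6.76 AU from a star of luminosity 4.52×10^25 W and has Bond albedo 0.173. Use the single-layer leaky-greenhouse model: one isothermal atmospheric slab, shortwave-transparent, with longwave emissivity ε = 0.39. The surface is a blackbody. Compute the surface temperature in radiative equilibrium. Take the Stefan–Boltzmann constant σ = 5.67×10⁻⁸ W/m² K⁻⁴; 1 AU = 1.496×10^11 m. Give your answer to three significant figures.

63.2 K

Orbital distance: d = 6.76 AU = 1.011×10^12 m.
Flux at the orbit: S = L/(4πd²) = 4.52×10^25/(4π·(1.01×10^12)²) = 3.517 W/m².
Effective emission temperature (TOA balance): σT_e⁴ = S(1−α)/4 = 0.7271 W/m² → T_e = 59.84 K.
For a single slab of emissivity ε, T_s⁴ = 2T_e⁴/(2−ε); thus T_s = 59.84·(1.242)^(1/4) = 63.18 K.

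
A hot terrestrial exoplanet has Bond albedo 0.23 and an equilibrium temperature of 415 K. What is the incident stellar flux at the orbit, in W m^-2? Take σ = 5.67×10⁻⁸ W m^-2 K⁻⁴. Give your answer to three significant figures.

8740 W m^-2

Invert the energy balance for S: S = 4σT⁴/(1−α).
The emitted flux is σT⁴ = 1682 W m^-2.
S = 4·1682/0.77 = 8737 W m^-2.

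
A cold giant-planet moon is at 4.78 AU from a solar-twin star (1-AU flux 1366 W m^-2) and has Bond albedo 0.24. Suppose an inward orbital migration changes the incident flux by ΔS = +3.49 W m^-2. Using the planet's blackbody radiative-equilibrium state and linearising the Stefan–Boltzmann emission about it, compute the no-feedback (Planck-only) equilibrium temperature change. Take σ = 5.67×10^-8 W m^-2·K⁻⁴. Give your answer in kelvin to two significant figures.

By the inverse-square law, S = 1366/4.78² = 59.79 W m^-2.
Reference equilibrium: T_e = [S(1−α)/(4σ)]^(1/4) = 119.0 K.
TOA radiative forcing: ΔF = (1−α)ΔS/4 = 0.76·(+3.49)/4 = 0.6631 W m^-2.
Linearising σT⁴ gives d(σT⁴)/dT = 4σT_e³ = 0.3819 W m^-2 per K.
ΔT₀ = ΔF/λ_P = 0.6631/0.3819 = 1.74 K.

1.7 kelvin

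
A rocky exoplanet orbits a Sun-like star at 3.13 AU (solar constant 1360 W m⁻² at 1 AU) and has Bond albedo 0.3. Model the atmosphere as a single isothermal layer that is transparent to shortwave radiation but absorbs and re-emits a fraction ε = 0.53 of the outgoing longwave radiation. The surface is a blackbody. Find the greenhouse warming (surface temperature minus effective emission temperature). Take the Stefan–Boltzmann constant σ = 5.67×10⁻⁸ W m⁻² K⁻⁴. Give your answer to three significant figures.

By the inverse-square law, S = 1360/3.13² = 138.8 W m⁻².
At the top of the atmosphere, σT_e⁴ = S(1−α)/4 = 24.29 W m⁻², giving T_e = 143.9 K.
For a single slab of emissivity ε, T_s⁴ = 2T_e⁴/(2−ε); thus T_s = 143.9·(1.361)^(1/4) = 155.4 K.
Greenhouse warming: T_s − T_e = 11.51 K.

11.5 kelvin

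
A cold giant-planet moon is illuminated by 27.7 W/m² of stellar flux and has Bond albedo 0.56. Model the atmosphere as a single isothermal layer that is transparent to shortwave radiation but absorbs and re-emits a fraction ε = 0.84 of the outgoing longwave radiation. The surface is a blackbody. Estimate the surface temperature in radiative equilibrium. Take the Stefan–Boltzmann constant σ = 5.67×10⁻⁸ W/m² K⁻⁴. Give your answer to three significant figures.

Effective emission temperature (TOA balance): σT_e⁴ = S(1−α)/4 = 3.047 W/m² → T_e = 85.62 K.
The surface balance (absorbed SW + ε·downward IR = σT_s⁴) with T_a⁴ = T_s⁴/2 reduces to T_s = T_e·[2/(2−ε)]^¼ = 98.11 K.

98.1 K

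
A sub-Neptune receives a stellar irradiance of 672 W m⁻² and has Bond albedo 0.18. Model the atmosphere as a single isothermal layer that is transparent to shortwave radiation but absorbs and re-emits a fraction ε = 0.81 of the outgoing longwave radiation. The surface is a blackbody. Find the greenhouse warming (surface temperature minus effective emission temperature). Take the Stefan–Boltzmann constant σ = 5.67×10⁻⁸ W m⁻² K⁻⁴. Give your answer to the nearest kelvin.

31 K

Effective emission temperature (TOA balance): σT_e⁴ = S(1−α)/4 = 137.8 W m⁻² → T_e = 222.0 K.
The surface balance (absorbed SW + ε·downward IR = σT_s⁴) with T_a⁴ = T_s⁴/2 reduces to T_s = T_e·[2/(2−ε)]^¼ = 252.8 K.
T_s − T_e = 252.8 − 222.0 = 30.77 K.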